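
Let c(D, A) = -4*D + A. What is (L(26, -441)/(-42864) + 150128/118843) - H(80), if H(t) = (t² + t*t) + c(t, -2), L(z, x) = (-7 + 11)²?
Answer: -3972348519697/318380397 ≈ -12477.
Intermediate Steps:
L(z, x) = 16 (L(z, x) = 4² = 16)
c(D, A) = A - 4*D
H(t) = -2 - 4*t + 2*t² (H(t) = (t² + t*t) + (-2 - 4*t) = (t² + t²) + (-2 - 4*t) = 2*t² + (-2 - 4*t) = -2 - 4*t + 2*t²)
(L(26, -441)/(-42864) + 150128/118843) - H(80) = (16/(-42864) + 150128/118843) - (-2 - 4*80 + 2*80²) = (16*(-1/42864) + 150128*(1/118843)) - (-2 - 320 + 2*6400) = (-1/2679 + 150128/118843) - (-2 - 320 + 12800) = 402074069/318380397 - 1*12478 = 402074069/318380397 - 12478 = -3972348519697/318380397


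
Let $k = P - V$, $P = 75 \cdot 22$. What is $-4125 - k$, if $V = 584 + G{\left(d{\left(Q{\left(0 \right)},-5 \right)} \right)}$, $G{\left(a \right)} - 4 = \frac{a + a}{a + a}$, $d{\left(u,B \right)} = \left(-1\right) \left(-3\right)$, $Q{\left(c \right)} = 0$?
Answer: $-5186$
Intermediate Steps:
$d{\left(u,B \right)} = 3$
$G{\left(a \right)} = 5$ ($G{\left(a \right)} = 4 + \frac{a + a}{a + a} = 4 + \frac{2 a}{2 a} = 4 + 2 a \frac{1}{2 a} = 4 + 1 = 5$)
$P = 1650$
$V = 589$ ($V = 584 + 5 = 589$)
$k = 1061$ ($k = 1650 - 589 = 1061$)
$-4125 - k = -4125 - 1061 = -5186$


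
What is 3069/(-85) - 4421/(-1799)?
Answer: -5145346/152915 ≈ -33.648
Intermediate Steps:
3069/(-85) - 4421/(-1799) = 3069*(-1/85) - 4421*(-1/1799) = -3069/85 + 4421/1799 = -5145346/152915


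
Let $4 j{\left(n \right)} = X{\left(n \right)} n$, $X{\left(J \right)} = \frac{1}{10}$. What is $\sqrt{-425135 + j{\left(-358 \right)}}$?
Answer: $\frac{i \sqrt{42514395}}{10} \approx 652.03 i$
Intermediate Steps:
$X{\left(J \right)} = \frac{1}{10}$
$j{\left(n \right)} = \frac{n}{40}$ ($j{\left(n \right)} = \frac{\frac{1}{10} n}{4} = \frac{n}{40}$)
$\sqrt{-425135 + j{\left(-358 \right)}} = \sqrt{-425135 + \frac{1}{40} \left(-358\right)} = \sqrt{-425135 - \frac{179}{20}} = \sqrt{- \frac{8502879}{20}} = \frac{i \sqrt{42514395}}{10}$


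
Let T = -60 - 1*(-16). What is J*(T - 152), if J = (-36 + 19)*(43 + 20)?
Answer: 209916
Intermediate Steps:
J = -1071 (J = -17*63 = -1071)
T = -44 (T = -60 + 16 = -44)
J*(T - 152) = -1071*(-44 - 152) = -1071*(-196) = 209916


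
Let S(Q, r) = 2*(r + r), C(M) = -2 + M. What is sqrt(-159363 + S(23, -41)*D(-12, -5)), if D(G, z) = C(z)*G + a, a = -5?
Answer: I*sqrt(172319) ≈ 415.11*I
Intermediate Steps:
S(Q, r) = 4*r (S(Q, r) = 2*(2*r) = 4*r)
D(G, z) = -5 + G*(-2 + z) (D(G, z) = (-2 + z)*G - 5 = G*(-2 + z) - 5 = -5 + G*(-2 + z))
sqrt(-159363 + S(23, -41)*D(-12, -5)) = sqrt(-159363 + (4*(-41))*(-5 - 12*(-2 - 5))) = sqrt(-159363 - 164*(-5 - 12*(-7))) = sqrt(-159363 - 164*(-5 + 84)) = sqrt(-159363 - 164*79) = sqrt(-159363 - 12956) = sqrt(-172319) = I*sqrt(172319)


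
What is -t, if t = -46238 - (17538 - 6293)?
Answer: 57483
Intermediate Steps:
t = -57483 (t = -46238 - 1*11245 = -46238 - 11245 = -57483)
-t = -1*(-57483) = 57483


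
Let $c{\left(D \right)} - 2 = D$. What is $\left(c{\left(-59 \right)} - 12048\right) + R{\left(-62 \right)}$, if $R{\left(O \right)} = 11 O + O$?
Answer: $-12849$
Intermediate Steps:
$R{\left(O \right)} = 12 O$
$c{\left(D \right)} = 2 + D$
$\left(c{\left(-59 \right)} - 12048\right) + R{\left(-62 \right)} = \left(\left(2 - 59\right) - 12048\right) + 12 \left(-62\right) = \left(-57 - 12048\right) - 744 = -12105 - 744 = -12849$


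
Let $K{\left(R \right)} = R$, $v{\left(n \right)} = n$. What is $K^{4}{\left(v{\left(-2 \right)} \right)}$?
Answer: $16$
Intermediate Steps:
$K^{4}{\left(v{\left(-2 \right)} \right)} = \left(-2\right)^{4} = 16$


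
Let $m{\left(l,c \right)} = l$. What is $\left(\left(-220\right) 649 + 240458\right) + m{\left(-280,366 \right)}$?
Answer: $97398$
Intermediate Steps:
$\left(\left(-220\right) 649 + 240458\right) + m{\left(-280,366 \right)} = \left(\left(-220\right) 649 + 240458\right) - 280 = \left(-142780 + 240458\right) - 280 = 97678 - 280 = 97398$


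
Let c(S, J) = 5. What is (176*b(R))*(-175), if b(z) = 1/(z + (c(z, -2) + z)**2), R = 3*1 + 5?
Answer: -30800/177 ≈ -174.01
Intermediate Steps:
R = 8 (R = 3 + 5 = 8)
b(z) = 1/(z + (5 + z)**2)
(176*b(R))*(-175) = (176/(8 + (5 + 8)**2))*(-175) = (176/(8 + 13**2))*(-175) = (176/(8 + 169))*(-175) = (176/177)*(-175) = -30800/177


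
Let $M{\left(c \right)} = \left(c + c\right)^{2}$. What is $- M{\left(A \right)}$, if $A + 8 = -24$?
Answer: $-4096$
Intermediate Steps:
$A = -32$ ($A = -8 - 24 = -32$)
$M{\left(c \right)} = 4 c^{2}$ ($M{\left(c \right)} = \left(2 c\right)^{2} = 4 c^{2}$)
$- M{\left(A \right)} = - 4 \left(-32\right)^{2} = - 4 \cdot 1024 = \left(-1\right) 4096 = -4096$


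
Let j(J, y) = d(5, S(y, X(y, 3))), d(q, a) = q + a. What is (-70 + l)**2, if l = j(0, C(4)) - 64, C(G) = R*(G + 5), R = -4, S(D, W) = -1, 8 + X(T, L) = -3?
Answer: 16900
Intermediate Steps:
X(T, L) = -11 (X(T, L) = -8 - 3 = -11)
d(q, a) = a + q
C(G) = -20 - 4*G (C(G) = -4*(G + 5) = -4*(5 + G) = -20 - 4*G)
j(J, y) = 4 (j(J, y) = -1 + 5 = 4)
l = -60 (l = 4 - 64 = -60)
(-70 + l)**2 = (-70 - 60)**2 = (-130)**2 = 16900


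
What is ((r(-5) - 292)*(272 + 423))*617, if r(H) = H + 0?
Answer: -127358055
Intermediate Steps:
r(H) = H
((r(-5) - 292)*(272 + 423))*617 = ((-5 - 292)*(272 + 423))*617 = -297*695*617 = -206415*617 = -127358055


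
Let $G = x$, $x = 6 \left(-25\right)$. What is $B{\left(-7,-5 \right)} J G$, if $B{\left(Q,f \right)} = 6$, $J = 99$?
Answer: $-89100$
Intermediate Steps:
$x = -150$
$G = -150$
$B{\left(-7,-5 \right)} J G = 6 \cdot 99 \left(-150\right) = 594 \left(-150\right) = -89100$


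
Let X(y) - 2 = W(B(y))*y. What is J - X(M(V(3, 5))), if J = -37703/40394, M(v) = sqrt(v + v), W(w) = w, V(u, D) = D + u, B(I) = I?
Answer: -764795/40394 ≈ -18.933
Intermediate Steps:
M(v) = sqrt(2)*sqrt(v) (M(v) = sqrt(2*v) = sqrt(2)*sqrt(v))
X(y) = 2 + y**2 (X(y) = 2 + y*y = 2 + y**2)
J = -37703/40394 (J = -37703*1/40394 = -37703/40394 ≈ -0.93338)
J - X(M(V(3, 5))) = -37703/40394 - (2 + (sqrt(2)*sqrt(5 + 3))**2) = -37703/40394 - (2 + (sqrt(2)*sqrt(8))**2) = -37703/40394 - (2 + (sqrt(2)*(2*sqrt(2)))**2) = -37703/40394 - (2 + 4**2) = -37703/40394 - (2 + 16) = -37703/40394 - 1*18 = -37703/40394 - 18 = -764795/40394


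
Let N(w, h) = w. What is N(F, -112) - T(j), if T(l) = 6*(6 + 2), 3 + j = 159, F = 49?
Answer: 1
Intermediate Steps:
j = 156 (j = -3 + 159 = 156)
T(l) = 48 (T(l) = 6*8 = 48)
N(F, -112) - T(j) = 49 - 1*48 = 49 - 48 = 1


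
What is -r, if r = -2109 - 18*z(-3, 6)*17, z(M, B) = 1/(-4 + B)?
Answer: 2262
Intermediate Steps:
r = -2262 (r = -2109 - 18/(-4 + 6)*17 = -2109 - 18/2*17 = -2109 - 18*(½)*17 = -2109 - 9*17 = -2109 - 1*153 = -2109 - 153 = -2262)
-r = -1*(-2262) = 2262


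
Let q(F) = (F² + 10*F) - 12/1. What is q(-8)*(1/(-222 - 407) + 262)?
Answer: -4614316/629 ≈ -7336.0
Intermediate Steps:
q(F) = -12 + F² + 10*F (q(F) = (F² + 10*F) - 12*1 = (F² + 10*F) - 12 = -12 + F² + 10*F)
q(-8)*(1/(-222 - 407) + 262) = (-12 + (-8)² + 10*(-8))*(1/(-222 - 407) + 262) = (-12 + 64 - 80)*(1/(-629) + 262) = -28*(-1/629 + 262) = -28*164797/629 = -4614316/629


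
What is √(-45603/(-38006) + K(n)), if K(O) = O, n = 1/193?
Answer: √64838285597830/7335158 ≈ 1.0978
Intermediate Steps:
n = 1/193 ≈ 0.0051813
√(-45603/(-38006) + K(n)) = √(-45603/(-38006) + 1/193) = √(-45603*(-1/38006) + 1/193) = √(45603/38006 + 1/193) = √(8839385/7335158) = √64838285597830/7335158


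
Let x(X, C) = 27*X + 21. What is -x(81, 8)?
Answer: -2208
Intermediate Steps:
x(X, C) = 21 + 27*X
-x(81, 8) = -(21 + 27*81) = -(21 + 2187) = -1*2208 = -2208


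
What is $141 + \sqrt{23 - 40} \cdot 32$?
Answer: $141 + 32 i \sqrt{17} \approx 141.0 + 131.94 i$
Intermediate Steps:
$141 + \sqrt{23 - 40} \cdot 32 = 141 + \sqrt{-17} \cdot 32 = 141 + i \sqrt{17} \cdot 32 = 141 + 32 i \sqrt{17}$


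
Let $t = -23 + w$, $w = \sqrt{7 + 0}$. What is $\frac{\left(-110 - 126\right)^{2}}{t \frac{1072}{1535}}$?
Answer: $- \frac{122896705}{34974} - \frac{5343335 \sqrt{7}}{34974} \approx -3918.2$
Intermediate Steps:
$w = \sqrt{7} \approx 2.6458$
$t = -23 + \sqrt{7} \approx -20.354$
$\frac{\left(-110 - 126\right)^{2}}{t \frac{1072}{1535}} = \frac{\left(-110 - 126\right)^{2}}{\left(-23 + \sqrt{7}\right) \frac{1072}{1535}} = \frac{\left(-236\right)^{2}}{\left(-23 + \sqrt{7}\right) 1072 \cdot \frac{1}{1535}} = \frac{55696}{\left(-23 + \sqrt{7}\right) \frac{1072}{1535}} = \frac{55696}{- \frac{24656}{1535} + \frac{1072 \sqrt{7}}{1535}}$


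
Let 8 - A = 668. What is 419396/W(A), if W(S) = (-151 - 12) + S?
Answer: -419396/823 ≈ -509.59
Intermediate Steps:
A = -660 (A = 8 - 1*668 = 8 - 668 = -660)
W(S) = -163 + S
419396/W(A) = 419396/(-163 - 660) = 419396/(-823) = 419396*(-1/823) = -419396/823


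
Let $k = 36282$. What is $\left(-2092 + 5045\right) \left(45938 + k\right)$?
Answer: $242795660$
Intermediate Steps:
$\left(-2092 + 5045\right) \left(45938 + k\right) = \left(-2092 + 5045\right) \left(45938 + 36282\right) = 2953 \cdot 82220 = 242795660$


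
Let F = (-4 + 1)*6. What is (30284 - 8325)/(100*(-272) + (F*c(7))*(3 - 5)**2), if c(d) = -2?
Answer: -21959/27056 ≈ -0.81161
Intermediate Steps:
F = -18 (F = -3*6 = -18)
(30284 - 8325)/(100*(-272) + (F*c(7))*(3 - 5)**2) = (30284 - 8325)/(100*(-272) + (-18*(-2))*(3 - 5)**2) = 21959/(-27200 + 36*(-2)**2) = 21959/(-27200 + 36*4) = 21959/(-27200 + 144) = 21959/(-27056) = 21959*(-1/27056) = -21959/27056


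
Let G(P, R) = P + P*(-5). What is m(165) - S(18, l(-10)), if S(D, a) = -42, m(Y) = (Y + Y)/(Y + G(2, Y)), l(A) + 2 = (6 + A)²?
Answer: 6924/157 ≈ 44.102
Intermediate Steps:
G(P, R) = -4*P (G(P, R) = P - 5*P = -4*P)
l(A) = -2 + (6 + A)²
m(Y) = 2*Y/(-8 + Y) (m(Y) = (Y + Y)/(Y - 4*2) = (2*Y)/(Y - 8) = (2*Y)/(-8 + Y) = 2*Y/(-8 + Y))
m(165) - S(18, l(-10)) = 2*165/(-8 + 165) - 1*(-42) = 2*165/157 + 42 = 2*165*(1/157) + 42 = 330/157 + 42 = 6924/157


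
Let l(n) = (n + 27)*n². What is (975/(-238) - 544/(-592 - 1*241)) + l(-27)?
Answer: -5737/1666 ≈ -3.4436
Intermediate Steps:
l(n) = n²*(27 + n) (l(n) = (27 + n)*n² = n²*(27 + n))
(975/(-238) - 544/(-592 - 1*241)) + l(-27) = (975/(-238) - 544/(-592 - 1*241)) + (-27)²*(27 - 27) = (975*(-1/238) - 544/(-592 - 241)) + 729*0 = (-975/238 - 544/(-833)) + 0 = (-975/238 - 544*(-1/833)) + 0 = (-975/238 + 32/49) + 0 = -5737/1666 + 0 = -5737/1666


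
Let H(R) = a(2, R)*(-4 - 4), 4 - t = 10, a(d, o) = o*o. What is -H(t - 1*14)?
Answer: 3200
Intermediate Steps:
a(d, o) = o²
t = -6 (t = 4 - 1*10 = 4 - 10 = -6)
H(R) = -8*R² (H(R) = R²*(-4 - 4) = R²*(-8) = -8*R²)
-H(t - 1*14) = -(-8)*(-6 - 1*14)² = -(-8)*(-6 - 14)² = -(-8)*(-20)² = -(-8)*400 = -1*(-3200) = 3200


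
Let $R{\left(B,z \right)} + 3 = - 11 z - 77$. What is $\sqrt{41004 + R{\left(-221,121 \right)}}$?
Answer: $17 \sqrt{137} \approx 198.98$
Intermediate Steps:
$R{\left(B,z \right)} = -80 - 11 z$ ($R{\left(B,z \right)} = -3 - \left(77 + 11 z\right) = -80 - 11 z$)
$\sqrt{41004 + R{\left(-221,121 \right)}} = \sqrt{41004 - 1411} = \sqrt{39593} = 17 \sqrt{137}$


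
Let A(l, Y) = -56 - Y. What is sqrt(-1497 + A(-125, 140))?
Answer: I*sqrt(1693) ≈ 41.146*I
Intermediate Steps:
sqrt(-1497 + A(-125, 140)) = sqrt(-1497 + (-56 - 1*140)) = sqrt(-1497 + (-56 - 140)) = sqrt(-1497 - 196) = sqrt(-1693) = I*sqrt(1693)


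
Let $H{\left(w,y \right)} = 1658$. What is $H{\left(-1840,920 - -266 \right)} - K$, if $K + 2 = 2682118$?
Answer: $-2680458$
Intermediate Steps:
$K = 2682116$ ($K = -2 + 2682118 = 2682116$)
$H{\left(-1840,920 - -266 \right)} - K = 1658 - 2682116 = -2680458$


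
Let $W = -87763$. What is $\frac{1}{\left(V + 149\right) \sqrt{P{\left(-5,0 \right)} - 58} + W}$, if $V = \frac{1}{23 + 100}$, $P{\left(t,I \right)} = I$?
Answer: $- \frac{1327766427}{116548248036673} - \frac{2254344 i \sqrt{58}}{116548248036673} \approx -1.1392 \cdot 10^{-5} - 1.4731 \cdot 10^{-7} i$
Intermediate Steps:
$V = \frac{1}{123} \approx 0.0081301$
$\frac{1}{\left(V + 149\right) \sqrt{P{\left(-5,0 \right)} - 58} + W} = \frac{1}{\left(\frac{1}{123} + 149\right) \sqrt{0 - 58} - 87763} = \frac{1}{\frac{18328 \sqrt{-58}}{123} - 87763} = \frac{1}{\frac{18328 i \sqrt{58}}{123} - 87763} = \frac{1}{-87763 + \frac{18328 i \sqrt{58}}{123}}$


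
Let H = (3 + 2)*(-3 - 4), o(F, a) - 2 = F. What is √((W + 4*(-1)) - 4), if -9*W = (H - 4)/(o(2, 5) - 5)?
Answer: I*√111/3 ≈ 3.5119*I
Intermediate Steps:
o(F, a) = 2 + F
H = -35 (H = 5*(-7) = -35)
W = -13/3 (W = -(-35 - 4)/(9*((2 + 2) - 5)) = -(-13)/(3*(4 - 5)) = -(-13)/(3*(-1)) = -(-13)*(-1)/3 = -⅑*39 = -13/3 ≈ -4.3333)
√((W + 4*(-1)) - 4) = √((-13/3 + 4*(-1)) - 4) = √((-13/3 - 4) - 4) = √(-25/3 - 4) = √(-37/3) = I*√111/3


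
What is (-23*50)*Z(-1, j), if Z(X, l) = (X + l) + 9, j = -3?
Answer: -5750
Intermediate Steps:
Z(X, l) = 9 + X + l
(-23*50)*Z(-1, j) = (-23*50)*(9 - 1 - 3) = -1150*5 = -5750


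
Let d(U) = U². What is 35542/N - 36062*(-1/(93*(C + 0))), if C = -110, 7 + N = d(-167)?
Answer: -53490502/23769405 ≈ -2.2504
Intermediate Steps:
N = 27882 (N = -7 + (-167)² = -7 + 27889 = 27882)
35542/N - 36062*(-1/(93*(C + 0))) = 35542/27882 - 36062*(-1/(93*(-110 + 0))) = 35542*(1/27882) - 36062/((-93*(-110))) = 17771/13941 - 36062/10230 = 17771/13941 - 36062*1/10230 = 17771/13941 - 18031/5115 = -53490502/23769405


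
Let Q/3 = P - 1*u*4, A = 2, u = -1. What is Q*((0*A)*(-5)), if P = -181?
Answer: 0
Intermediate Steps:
Q = -531 (Q = 3*(-181 - 1*(-1)*4) = 3*(-181 - (-1)*4) = 3*(-181 - 1*(-4)) = 3*(-181 + 4) = 3*(-177) = -531)
Q*((0*A)*(-5)) = -531*0*2*(-5) = -0*(-5) = -531*0 = 0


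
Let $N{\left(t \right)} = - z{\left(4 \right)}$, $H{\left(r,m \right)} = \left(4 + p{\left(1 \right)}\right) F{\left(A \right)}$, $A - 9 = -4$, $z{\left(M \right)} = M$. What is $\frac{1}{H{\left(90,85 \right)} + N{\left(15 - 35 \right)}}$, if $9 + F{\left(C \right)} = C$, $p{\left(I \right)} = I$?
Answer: $- \frac{1}{24} \approx -0.041667$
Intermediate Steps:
$A = 5$ ($A = 9 - 4 = 5$)
$F{\left(C \right)} = -9 + C$
$H{\left(r,m \right)} = -20$ ($H{\left(r,m \right)} = \left(4 + 1\right) \left(-9 + 5\right) = 5 \left(-4\right) = -20$)
$N{\left(t \right)} = -4$ ($N{\left(t \right)} = \left(-1\right) 4 = -4$)
$\frac{1}{H{\left(90,85 \right)} + N{\left(15 - 35 \right)}} = \frac{1}{-20 - 4} = \frac{1}{-24} = - \frac{1}{24}$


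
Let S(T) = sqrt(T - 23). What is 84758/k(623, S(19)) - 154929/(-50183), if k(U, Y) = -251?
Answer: -4214523535/12595933 ≈ -334.59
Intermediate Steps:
S(T) = sqrt(-23 + T)
84758/k(623, S(19)) - 154929/(-50183) = 84758/(-251) - 154929/(-50183) = 84758*(-1/251) - 154929*(-1/50183) = -84758/251 + 154929/50183 = -4214523535/12595933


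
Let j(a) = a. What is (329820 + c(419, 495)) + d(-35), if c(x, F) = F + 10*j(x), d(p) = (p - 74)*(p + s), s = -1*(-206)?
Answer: 315866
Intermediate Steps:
s = 206
d(p) = (-74 + p)*(206 + p) (d(p) = (p - 74)*(p + 206) = (-74 + p)*(206 + p))
c(x, F) = F + 10*x
(329820 + c(419, 495)) + d(-35) = (329820 + (495 + 10*419)) + (-15244 + (-35)² + 132*(-35)) = (329820 + (495 + 4190)) + (-15244 + 1225 - 4620) = (329820 + 4685) - 18639 = 334505 - 18639 = 315866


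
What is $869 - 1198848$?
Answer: $-1197979$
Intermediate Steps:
$869 - 1198848 = -1197979$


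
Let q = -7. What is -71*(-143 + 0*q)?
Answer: 10153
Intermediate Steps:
-71*(-143 + 0*q) = -71*(-143 + 0*(-7)) = -71*(-143 + 0) = -71*(-143) = 10153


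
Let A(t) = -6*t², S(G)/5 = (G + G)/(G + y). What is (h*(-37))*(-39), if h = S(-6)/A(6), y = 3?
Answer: -2405/18 ≈ -133.61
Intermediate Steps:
S(G) = 10*G/(3 + G) (S(G) = 5*((G + G)/(G + 3)) = 5*((2*G)/(3 + G)) = 5*(2*G/(3 + G)) = 10*G/(3 + G))
h = -5/54 (h = (10*(-6)/(3 - 6))/((-6*6²)) = (10*(-6)/(-3))/((-6*36)) = (10*(-6)*(-⅓))/(-216) = 20*(-1/216) = -5/54 ≈ -0.092593)
(h*(-37))*(-39) = -5/54*(-37)*(-39) = (185/54)*(-39) = -2405/18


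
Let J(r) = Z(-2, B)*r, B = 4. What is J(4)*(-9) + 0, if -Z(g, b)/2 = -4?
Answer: -288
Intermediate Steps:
Z(g, b) = 8 (Z(g, b) = -2*(-4) = 8)
J(r) = 8*r
J(4)*(-9) + 0 = (8*4)*(-9) + 0 = 32*(-9) + 0 = -288 + 0 = -288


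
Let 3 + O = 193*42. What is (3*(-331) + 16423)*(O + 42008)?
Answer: 773212730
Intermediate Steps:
O = 8103 (O = -3 + 193*42 = -3 + 8106 = 8103)
(3*(-331) + 16423)*(O + 42008) = (3*(-331) + 16423)*(8103 + 42008) = (-993 + 16423)*50111 = 15430*50111 = 773212730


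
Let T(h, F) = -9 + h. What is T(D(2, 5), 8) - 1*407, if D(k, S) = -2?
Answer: -418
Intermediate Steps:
T(D(2, 5), 8) - 1*407 = (-9 - 2) - 1*407 = -11 - 407 = -418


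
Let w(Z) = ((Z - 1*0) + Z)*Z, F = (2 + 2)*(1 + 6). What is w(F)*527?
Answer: 826336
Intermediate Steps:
F = 28 (F = 4*7 = 28)
w(Z) = 2*Z² (w(Z) = ((Z + 0) + Z)*Z = (Z + Z)*Z = (2*Z)*Z = 2*Z²)
w(F)*527 = (2*28²)*527 = (2*784)*527 = 1568*527 = 826336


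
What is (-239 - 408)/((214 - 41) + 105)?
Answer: -647/278 ≈ -2.3273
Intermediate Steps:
(-239 - 408)/((214 - 41) + 105) = -647/(173 + 105) = -647/278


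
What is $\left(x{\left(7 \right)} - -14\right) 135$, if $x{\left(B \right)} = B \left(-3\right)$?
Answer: $-945$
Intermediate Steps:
$x{\left(B \right)} = - 3 B$
$\left(x{\left(7 \right)} - -14\right) 135 = \left(\left(-3\right) 7 - -14\right) 135 = \left(-21 + 14\right) 135 = \left(-7\right) 135 = -945$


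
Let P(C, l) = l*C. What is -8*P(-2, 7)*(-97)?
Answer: -10864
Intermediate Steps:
P(C, l) = C*l
-8*P(-2, 7)*(-97) = -(-16)*7*(-97) = -8*(-14)*(-97) = 112*(-97) = -10864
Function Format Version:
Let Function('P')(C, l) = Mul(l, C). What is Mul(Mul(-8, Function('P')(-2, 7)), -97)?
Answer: -10864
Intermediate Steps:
Function('P')(C, l) = Mul(C, l)
Mul(Mul(-8, Function('P')(-2, 7)), -97) = Mul(Mul(-8, Mul(-2, 7)), -97) = Mul(Mul(-8, -14), -97) = Mul(112, -97) = -10864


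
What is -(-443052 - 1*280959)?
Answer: 724011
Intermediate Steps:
-(-443052 - 1*280959) = -(-443052 - 280959) = -1*(-724011) = 724011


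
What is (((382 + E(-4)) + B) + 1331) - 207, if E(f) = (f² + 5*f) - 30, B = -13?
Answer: 1459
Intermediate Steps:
E(f) = -30 + f² + 5*f
(((382 + E(-4)) + B) + 1331) - 207 = (((382 + (-30 + (-4)² + 5*(-4))) - 13) + 1331) - 207 = (((382 + (-30 + 16 - 20)) - 13) + 1331) - 207 = (((382 - 34) - 13) + 1331) - 207 = ((348 - 13) + 1331) - 207 = (335 + 1331) - 207 = 1666 - 207 = 1459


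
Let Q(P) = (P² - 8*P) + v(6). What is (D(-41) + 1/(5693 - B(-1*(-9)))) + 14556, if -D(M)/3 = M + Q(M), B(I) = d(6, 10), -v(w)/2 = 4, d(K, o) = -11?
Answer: 49487905/5704 ≈ 8676.0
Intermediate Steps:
v(w) = -8 (v(w) = -2*4 = -8)
B(I) = -11
Q(P) = -8 + P² - 8*P (Q(P) = (P² - 8*P) - 8 = -8 + P² - 8*P)
D(M) = 24 - 3*M² + 21*M (D(M) = -3*(M + (-8 + M² - 8*M)) = -3*(-8 + M² - 7*M) = 24 - 3*M² + 21*M)
(D(-41) + 1/(5693 - B(-1*(-9)))) + 14556 = ((24 - 3*(-41)² + 21*(-41)) + 1/(5693 - 1*(-11))) + 14556 = ((24 - 3*1681 - 861) + 1/(5693 + 11)) + 14556 = ((24 - 5043 - 861) + 1/5704) + 14556 = (-5880 + 1/5704) + 14556 = -33539519/5704 + 14556 = 49487905/5704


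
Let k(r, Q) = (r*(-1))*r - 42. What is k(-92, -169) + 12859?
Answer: 4353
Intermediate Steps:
k(r, Q) = -42 - r² (k(r, Q) = (-r)*r - 42 = -r² - 42 = -42 - r²)
k(-92, -169) + 12859 = (-42 - 1*(-92)²) + 12859 = (-42 - 1*8464) + 12859 = (-42 - 8464) + 12859 = -8506 + 12859 = 4353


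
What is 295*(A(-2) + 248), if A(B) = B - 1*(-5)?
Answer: 74045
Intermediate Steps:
A(B) = 5 + B (A(B) = B + 5 = 5 + B)
295*(A(-2) + 248) = 295*((5 - 2) + 248) = 295*(3 + 248) = 295*251 = 74045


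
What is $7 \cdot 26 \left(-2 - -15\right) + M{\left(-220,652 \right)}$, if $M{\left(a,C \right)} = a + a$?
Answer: $1926$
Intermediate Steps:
$M{\left(a,C \right)} = 2 a$
$7 \cdot 26 \left(-2 - -15\right) + M{\left(-220,652 \right)} = 7 \cdot 26 \left(-2 - -15\right) + 2 \left(-220\right) = 182 \left(-2 + 15\right) - 440 = 182 \cdot 13 - 440 = 2366 - 440 = 1926$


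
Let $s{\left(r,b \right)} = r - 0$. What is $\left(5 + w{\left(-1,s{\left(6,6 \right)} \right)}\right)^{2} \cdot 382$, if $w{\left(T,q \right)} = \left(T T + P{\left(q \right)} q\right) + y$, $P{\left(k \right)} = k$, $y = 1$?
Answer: $706318$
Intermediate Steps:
$s{\left(r,b \right)} = r$ ($s{\left(r,b \right)} = r + 0 = r$)
$w{\left(T,q \right)} = 1 + T^{2} + q^{2}$ ($w{\left(T,q \right)} = \left(T T + q q\right) + 1 = \left(T^{2} + q^{2}\right) + 1 = 1 + T^{2} + q^{2}$)
$\left(5 + w{\left(-1,s{\left(6,6 \right)} \right)}\right)^{2} \cdot 382 = \left(5 + \left(1 + \left(-1\right)^{2} + 6^{2}\right)\right)^{2} \cdot 382 = \left(5 + \left(1 + 1 + 36\right)\right)^{2} \cdot 382 = \left(5 + 38\right)^{2} \cdot 382 = 43^{2} \cdot 382 = 1849 \cdot 382 = 706318$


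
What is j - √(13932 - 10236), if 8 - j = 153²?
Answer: -23401 - 4*√231 ≈ -23462.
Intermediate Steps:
j = -23401 (j = 8 - 1*153² = 8 - 1*23409 = 8 - 23409 = -23401)
j - √(13932 - 10236) = -23401 - √(13932 - 10236) = -23401 - √3696 = -23401 - 4*√231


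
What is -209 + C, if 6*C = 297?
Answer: -319/2 ≈ -159.50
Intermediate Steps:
C = 99/2 (C = (1/6)*297 = 99/2 ≈ 49.500)
-209 + C = -209 + 99/2 = -319/2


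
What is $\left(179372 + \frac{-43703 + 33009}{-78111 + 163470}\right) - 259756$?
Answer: $- \frac{6861508550}{85359} \approx -80384.0$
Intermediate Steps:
$\left(179372 + \frac{-43703 + 33009}{-78111 + 163470}\right) - 259756 = \left(179372 - \frac{10694}{85359}\right) - 259756 = \frac{15311003854}{85359} - 259756 = - \frac{6861508550}{85359}$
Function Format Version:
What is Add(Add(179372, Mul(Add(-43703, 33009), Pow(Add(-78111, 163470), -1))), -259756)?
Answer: Rational(-6861508550, 85359) ≈ -80384.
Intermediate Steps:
Add(Add(179372, Mul(Add(-43703, 33009), Pow(Add(-78111, 163470), -1))), -259756) = Add(Add(179372, Mul(-10694, Pow(85359, -1))), -259756) = Add(Add(179372, Mul(-10694, Rational(1, 85359))), -259756) = Add(Add(179372, Rational(-10694, 85359)), -259756) = Add(Rational(15311003854, 85359), -259756) = Rational(-6861508550, 85359)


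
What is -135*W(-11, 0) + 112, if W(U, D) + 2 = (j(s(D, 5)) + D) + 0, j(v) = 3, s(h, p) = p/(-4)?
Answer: -23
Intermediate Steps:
s(h, p) = -p/4 (s(h, p) = p*(-¼) = -p/4)
W(U, D) = 1 + D (W(U, D) = -2 + ((3 + D) + 0) = -2 + (3 + D) = 1 + D)
-135*W(-11, 0) + 112 = -135*(1 + 0) + 112 = -135*1 + 112 = -135 + 112 = -23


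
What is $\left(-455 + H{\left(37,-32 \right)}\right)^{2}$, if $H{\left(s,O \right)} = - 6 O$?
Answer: $69169$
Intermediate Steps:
$\left(-455 + H{\left(37,-32 \right)}\right)^{2} = \left(-455 - -192\right)^{2} = \left(-455 + 192\right)^{2} = \left(-263\right)^{2} = 69169$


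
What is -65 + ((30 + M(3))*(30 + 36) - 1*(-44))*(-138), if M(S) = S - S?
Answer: -279377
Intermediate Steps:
M(S) = 0
-65 + ((30 + M(3))*(30 + 36) - 1*(-44))*(-138) = -65 + ((30 + 0)*(30 + 36) - 1*(-44))*(-138) = -65 + (30*66 + 44)*(-138) = -65 + (1980 + 44)*(-138) = -65 + 2024*(-138) = -65 - 279312 = -279377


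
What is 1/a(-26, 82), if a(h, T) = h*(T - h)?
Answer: -1/2808 ≈ -0.00035613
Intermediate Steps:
1/a(-26, 82) = 1/(-26*(82 - 1*(-26))) = 1/(-26*(82 + 26)) = 1/(-26*108) = 1/(-2808) = -1/2808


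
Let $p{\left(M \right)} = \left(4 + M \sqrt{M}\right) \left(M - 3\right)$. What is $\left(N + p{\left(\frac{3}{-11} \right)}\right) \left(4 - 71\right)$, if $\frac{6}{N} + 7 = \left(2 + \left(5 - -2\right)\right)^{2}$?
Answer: $\frac{354765}{407} - \frac{7236 i \sqrt{33}}{1331} \approx 871.66 - 31.23 i$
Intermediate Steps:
$N = \frac{3}{37}$ ($N = \frac{6}{-7 + \left(2 + \left(5 - -2\right)\right)^{2}} = \frac{6}{-7 + \left(2 + \left(5 + 2\right)\right)^{2}} = \frac{6}{-7 + \left(2 + 7\right)^{2}} = \frac{6}{-7 + 9^{2}} = \frac{6}{-7 + 81} = \frac{6}{74} = 6 \cdot \frac{1}{74} = \frac{3}{37} \approx 0.081081$)
$p{\left(M \right)} = \left(-3 + M\right) \left(4 + M^{\frac{3}{2}}\right)$ ($p{\left(M \right)} = \left(4 + M^{\frac{3}{2}}\right) \left(-3 + M\right) = \left(-3 + M\right) \left(4 + M^{\frac{3}{2}}\right)$)
$\left(N + p{\left(\frac{3}{-11} \right)}\right) \left(4 - 71\right) = \left(\frac{3}{37} - \left(12 - 9 \sqrt{3} \frac{i \sqrt{11}}{1331} + 3 \cdot 3 \sqrt{3} \left(- \frac{i \sqrt{11}}{121}\right) - \frac{12}{-11}\right)\right) \left(4 - 71\right) = \left(\frac{3}{37} - \left(12 - \frac{9 i \sqrt{33}}{1331} + 3 \left(- \frac{3 i \sqrt{33}}{121}\right) - 12 \left(- \frac{1}{11}\right)\right)\right) \left(4 - 71\right) = \left(\frac{3}{37} + \left(-12 + \left(- \frac{3}{11}\right)^{\frac{5}{2}} - 3 \left(- \frac{3}{11}\right)^{\frac{3}{2}} + 4 \left(- \frac{3}{11}\right)\right)\right) \left(-67\right) = \left(\frac{3}{37} - \left(\frac{144}{11} - \frac{9 i \sqrt{33}}{1331} + 3 \left(- \frac{3}{121}\right) i \sqrt{33}\right)\right) \left(-67\right) = \left(\frac{3}{37} + \left(-12 + \frac{9 i \sqrt{33}}{1331} + \frac{9 i \sqrt{33}}{121} - \frac{12}{11}\right)\right) \left(-67\right) = \left(\frac{3}{37} - \left(\frac{144}{11} - \frac{108 i \sqrt{33}}{1331}\right)\right) \left(-67\right) = \left(- \frac{5295}{407} + \frac{108 i \sqrt{33}}{1331}\right) \left(-67\right) = \frac{354765}{407} - \frac{7236 i \sqrt{33}}{1331}$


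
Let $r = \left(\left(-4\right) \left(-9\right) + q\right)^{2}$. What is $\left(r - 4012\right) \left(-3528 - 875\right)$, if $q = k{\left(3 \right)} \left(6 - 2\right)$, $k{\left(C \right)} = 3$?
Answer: $7520324$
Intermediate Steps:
$q = 12$ ($q = 3 \left(6 - 2\right) = 3 \cdot 4 = 12$)
$r = 2304$ ($r = \left(\left(-4\right) \left(-9\right) + 12\right)^{2} = \left(36 + 12\right)^{2} = 48^{2} = 2304$)
$\left(r - 4012\right) \left(-3528 - 875\right) = \left(2304 - 4012\right) \left(-3528 - 875\right) = \left(-1708\right) \left(-4403\right) = 7520324$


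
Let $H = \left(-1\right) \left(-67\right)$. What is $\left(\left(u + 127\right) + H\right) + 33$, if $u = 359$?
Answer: $586$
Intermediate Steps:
$H = 67$
$\left(\left(u + 127\right) + H\right) + 33 = \left(\left(359 + 127\right) + 67\right) + 33 = \left(486 + 67\right) + 33 = 553 + 33 = 586$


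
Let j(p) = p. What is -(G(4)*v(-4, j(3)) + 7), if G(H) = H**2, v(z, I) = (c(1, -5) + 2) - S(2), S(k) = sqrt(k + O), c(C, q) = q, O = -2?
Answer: 41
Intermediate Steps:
S(k) = sqrt(-2 + k) (S(k) = sqrt(k - 2) = sqrt(-2 + k))
v(z, I) = -3 (v(z, I) = (-5 + 2) - sqrt(-2 + 2) = -3 - sqrt(0) = -3 - 1*0 = -3 + 0 = -3)
-(G(4)*v(-4, j(3)) + 7) = -(4**2*(-3) + 7) = -(16*(-3) + 7) = -(-48 + 7) = -1*(-41) = 41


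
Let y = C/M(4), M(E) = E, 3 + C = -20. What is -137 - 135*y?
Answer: 2557/4 ≈ 639.25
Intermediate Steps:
C = -23 (C = -3 - 20 = -23)
y = -23/4 ≈ -5.7500
-137 - 135*y = -137 - 135*(-23/4) = -137 + 3105/4 = 2557/4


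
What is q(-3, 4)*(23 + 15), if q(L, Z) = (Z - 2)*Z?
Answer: 304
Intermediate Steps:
q(L, Z) = Z*(-2 + Z) (q(L, Z) = (-2 + Z)*Z = Z*(-2 + Z))
q(-3, 4)*(23 + 15) = (4*(-2 + 4))*(23 + 15) = (4*2)*38 = 8*38 = 304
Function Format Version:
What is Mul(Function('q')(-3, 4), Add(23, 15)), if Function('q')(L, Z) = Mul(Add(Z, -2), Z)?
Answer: 304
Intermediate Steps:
Function('q')(L, Z) = Mul(Z, Add(-2, Z)) (Function('q')(L, Z) = Mul(Add(-2, Z), Z) = Mul(Z, Add(-2, Z)))
Mul(Function('q')(-3, 4), Add(23, 15)) = Mul(Mul(4, Add(-2, 4)), Add(23, 15)) = Mul(Mul(4, 2), 38) = Mul(8, 38) = 304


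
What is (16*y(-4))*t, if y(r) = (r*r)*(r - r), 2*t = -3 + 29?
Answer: 0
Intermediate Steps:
t = 13 (t = (-3 + 29)/2 = (1/2)*26 = 13)
y(r) = 0 (y(r) = r**2*0 = 0)
(16*y(-4))*t = (16*0)*13 = 0*13 = 0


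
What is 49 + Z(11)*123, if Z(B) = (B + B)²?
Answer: 59581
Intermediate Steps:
Z(B) = 4*B² (Z(B) = (2*B)² = 4*B²)
49 + Z(11)*123 = 49 + (4*11²)*123 = 49 + (4*121)*123 = 49 + 484*123 = 49 + 59532 = 59581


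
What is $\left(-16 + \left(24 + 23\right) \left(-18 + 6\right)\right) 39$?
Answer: $-22620$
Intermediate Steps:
$\left(-16 + \left(24 + 23\right) \left(-18 + 6\right)\right) 39 = \left(-16 + 47 \left(-12\right)\right) 39 = \left(-16 - 564\right) 39 = \left(-580\right) 39 = -22620$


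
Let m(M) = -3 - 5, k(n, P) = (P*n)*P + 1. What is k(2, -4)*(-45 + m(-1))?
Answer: -1749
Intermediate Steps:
k(n, P) = 1 + n*P**2 (k(n, P) = n*P**2 + 1 = 1 + n*P**2)
m(M) = -8
k(2, -4)*(-45 + m(-1)) = (1 + 2*(-4)**2)*(-45 - 8) = (1 + 2*16)*(-53) = (1 + 32)*(-53) = 33*(-53) = -1749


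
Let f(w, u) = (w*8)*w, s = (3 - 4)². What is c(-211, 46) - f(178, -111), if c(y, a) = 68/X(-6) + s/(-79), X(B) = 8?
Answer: -40047235/158 ≈ -2.5346e+5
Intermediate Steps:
s = 1 (s = (-1)² = 1)
f(w, u) = 8*w² (f(w, u) = (8*w)*w = 8*w²)
c(y, a) = 1341/158 (c(y, a) = 68/8 + 1/(-79) = 68*(⅛) + 1*(-1/79) = 17/2 - 1/79 = 1341/158)
c(-211, 46) - f(178, -111) = 1341/158 - 8*178² = 1341/158 - 8*31684 = 1341/158 - 1*253472 = 1341/158 - 253472 = -40047235/158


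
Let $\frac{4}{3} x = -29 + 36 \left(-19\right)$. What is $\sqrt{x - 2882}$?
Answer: $\frac{i \sqrt{13667}}{2} \approx 58.453 i$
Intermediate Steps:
$x = - \frac{2139}{4}$ ($x = \frac{3 \left(-29 + 36 \left(-19\right)\right)}{4} = \frac{3 \left(-29 - 684\right)}{4} = \frac{3}{4} \left(-713\right) = - \frac{2139}{4} \approx -534.75$)
$\sqrt{x - 2882} = \sqrt{- \frac{2139}{4} - 2882} = \sqrt{- \frac{13667}{4}} = \frac{i \sqrt{13667}}{2}$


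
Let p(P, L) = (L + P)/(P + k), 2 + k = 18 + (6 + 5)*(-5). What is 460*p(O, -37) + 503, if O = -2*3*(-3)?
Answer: 19303/21 ≈ 919.19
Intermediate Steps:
O = 18 (O = -6*(-3) = 18)
k = -39 (k = -2 + (18 + (6 + 5)*(-5)) = -2 + (18 + 11*(-5)) = -2 + (18 - 55) = -2 - 37 = -39)
p(P, L) = (L + P)/(-39 + P) (p(P, L) = (L + P)/(P - 39) = (L + P)/(-39 + P))
460*p(O, -37) + 503 = 460*((-37 + 18)/(-39 + 18)) + 503 = 460*(-19/(-21)) + 503 = 460*(-1/21*(-19)) + 503 = 460*(19/21) + 503 = 8740/21 + 503 = 19303/21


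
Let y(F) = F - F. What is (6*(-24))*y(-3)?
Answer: 0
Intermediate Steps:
y(F) = 0
(6*(-24))*y(-3) = (6*(-24))*0 = -144*0 = 0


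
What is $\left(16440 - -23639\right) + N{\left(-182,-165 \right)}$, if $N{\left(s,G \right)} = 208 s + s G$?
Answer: $32253$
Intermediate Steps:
$N{\left(s,G \right)} = 208 s + G s$
$\left(16440 - -23639\right) + N{\left(-182,-165 \right)} = \left(16440 - -23639\right) - 182 \left(208 - 165\right) = \left(16440 + 23639\right) - 7826 = 40079 - 7826 = 32253$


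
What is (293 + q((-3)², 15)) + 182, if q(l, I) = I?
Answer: 490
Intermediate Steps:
(293 + q((-3)², 15)) + 182 = (293 + 15) + 182 = 308 + 182 = 490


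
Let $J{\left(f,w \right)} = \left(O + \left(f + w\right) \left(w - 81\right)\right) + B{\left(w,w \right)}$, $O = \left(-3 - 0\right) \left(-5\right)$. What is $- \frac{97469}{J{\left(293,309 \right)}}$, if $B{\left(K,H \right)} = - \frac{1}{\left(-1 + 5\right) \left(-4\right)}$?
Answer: $- \frac{1559504}{2196337} \approx -0.71005$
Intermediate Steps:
$B{\left(K,H \right)} = \frac{1}{16}$ ($B{\left(K,H \right)} = - \frac{1}{4 \left(-4\right)} = - \frac{1}{-16} = \left(-1\right) \left(- \frac{1}{16}\right) = \frac{1}{16}$)
$O = 15$ ($O = \left(-3 + 0\right) \left(-5\right) = \left(-3\right) \left(-5\right) = 15$)
$J{\left(f,w \right)} = \frac{241}{16} + \left(-81 + w\right) \left(f + w\right)$ ($J{\left(f,w \right)} = \left(15 + \left(f + w\right) \left(w - 81\right)\right) + \frac{1}{16} = \left(15 + \left(f + w\right) \left(-81 + w\right)\right) + \frac{1}{16} = \left(15 + \left(-81 + w\right) \left(f + w\right)\right) + \frac{1}{16} = \frac{241}{16} + \left(-81 + w\right) \left(f + w\right)$)
$- \frac{97469}{J{\left(293,309 \right)}} = - \frac{97469}{\frac{241}{16} + 309^{2} - 23733 - 25029 + 293 \cdot 309} = - \frac{97469}{\frac{241}{16} + 95481 - 23733 - 25029 + 90537} = - \frac{97469}{\frac{2196337}{16}} = \left(-97469\right) \frac{16}{2196337} = - \frac{1559504}{2196337}$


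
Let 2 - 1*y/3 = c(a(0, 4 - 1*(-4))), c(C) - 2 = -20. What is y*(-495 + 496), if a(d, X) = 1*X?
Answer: 60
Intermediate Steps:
a(d, X) = X
c(C) = -18 (c(C) = 2 - 20 = -18)
y = 60 (y = 6 - 3*(-18) = 6 + 54 = 60)
y*(-495 + 496) = 60*(-495 + 496) = 60*1 = 60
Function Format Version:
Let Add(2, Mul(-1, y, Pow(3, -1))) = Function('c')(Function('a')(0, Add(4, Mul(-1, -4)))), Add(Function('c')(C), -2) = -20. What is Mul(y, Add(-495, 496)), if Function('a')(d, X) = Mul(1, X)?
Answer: 60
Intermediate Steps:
Function('a')(d, X) = X
Function('c')(C) = -18 (Function('c')(C) = Add(2, -20) = -18)
y = 60 (y = Add(6, Mul(-3, -18)) = Add(6, 54) = 60)
Mul(y, Add(-495, 496)) = Mul(60, Add(-495, 496)) = Mul(60, 1) = 60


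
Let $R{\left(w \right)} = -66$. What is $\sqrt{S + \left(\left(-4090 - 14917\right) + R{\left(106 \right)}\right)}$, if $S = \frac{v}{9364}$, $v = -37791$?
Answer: $\frac{i \sqrt{418190066783}}{4682} \approx 138.12 i$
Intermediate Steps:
$S = - \frac{37791}{9364} \approx -4.0358$
$\sqrt{S + \left(\left(-4090 - 14917\right) + R{\left(106 \right)}\right)} = \sqrt{- \frac{37791}{9364} - 19073} = \sqrt{- \frac{178637363}{9364}} = \frac{i \sqrt{418190066783}}{4682}$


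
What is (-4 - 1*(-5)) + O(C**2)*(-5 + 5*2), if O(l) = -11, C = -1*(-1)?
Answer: -54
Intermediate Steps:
C = 1
(-4 - 1*(-5)) + O(C**2)*(-5 + 5*2) = (-4 - 1*(-5)) - 11*(-5 + 5*2) = (-4 + 5) - 11*(-5 + 10) = 1 - 11*5 = 1 - 55 = -54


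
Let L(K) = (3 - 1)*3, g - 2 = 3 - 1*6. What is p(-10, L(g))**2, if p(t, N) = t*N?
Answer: 3600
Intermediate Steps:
g = -1 (g = 2 + (3 - 1*6) = 2 + (3 - 6) = 2 - 3 = -1)
L(K) = 6 (L(K) = 2*3 = 6)
p(t, N) = N*t
p(-10, L(g))**2 = (6*(-10))**2 = (-60)**2 = 3600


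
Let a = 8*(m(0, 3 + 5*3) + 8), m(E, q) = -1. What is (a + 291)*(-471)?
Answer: -163437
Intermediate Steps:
a = 56 (a = 8*(-1 + 8) = 8*7 = 56)
(a + 291)*(-471) = (56 + 291)*(-471) = 347*(-471) = -163437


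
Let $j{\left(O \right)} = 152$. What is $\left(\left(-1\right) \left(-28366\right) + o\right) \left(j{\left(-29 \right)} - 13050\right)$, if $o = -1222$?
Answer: $-350103312$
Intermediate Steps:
$\left(\left(-1\right) \left(-28366\right) + o\right) \left(j{\left(-29 \right)} - 13050\right) = \left(\left(-1\right) \left(-28366\right) - 1222\right) \left(152 - 13050\right) = \left(28366 - 1222\right) \left(-12898\right) = 27144 \left(-12898\right) = -350103312$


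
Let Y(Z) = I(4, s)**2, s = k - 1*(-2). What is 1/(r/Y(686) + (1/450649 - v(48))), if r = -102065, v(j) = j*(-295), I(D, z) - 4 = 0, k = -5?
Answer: 7210384/56103547271 ≈ 0.00012852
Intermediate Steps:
s = -3 (s = -5 - 1*(-2) = -5 + 2 = -3)
I(D, z) = 4 (I(D, z) = 4 + 0 = 4)
v(j) = -295*j
Y(Z) = 16 (Y(Z) = 4**2 = 16)
1/(r/Y(686) + (1/450649 - v(48))) = 1/(-102065/16 + (1/450649 - (-295)*48)) = 1/(-102065*1/16 + (1/450649 - 1*(-14160))) = 1/(-102065/16 + (1/450649 + 14160)) = 1/(-102065/16 + 6381189841/450649) = 1/(56103547271/7210384) = 7210384/56103547271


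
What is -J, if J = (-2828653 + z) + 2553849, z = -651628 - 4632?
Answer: 931064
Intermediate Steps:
z = -656260
J = -931064 (J = (-2828653 - 656260) + 2553849 = -3484913 + 2553849 = -931064)
-J = -1*(-931064) = 931064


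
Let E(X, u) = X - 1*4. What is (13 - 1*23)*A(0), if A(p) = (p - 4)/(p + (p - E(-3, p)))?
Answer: 40/7 ≈ 5.7143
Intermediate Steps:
E(X, u) = -4 + X (E(X, u) = X - 4 = -4 + X)
A(p) = (-4 + p)/(7 + 2*p) (A(p) = (p - 4)/(p + (p - (-4 - 3))) = (-4 + p)/(p + (p - 1*(-7))) = (-4 + p)/(p + (p + 7)) = (-4 + p)/(p + (7 + p)) = (-4 + p)/(7 + 2*p))
(13 - 1*23)*A(0) = (13 - 1*23)*((-4 + 0)/(7 + 2*0)) = (13 - 23)*(-4/(7 + 0)) = -10*(-4)/7 = -10*(-4/7) = 40/7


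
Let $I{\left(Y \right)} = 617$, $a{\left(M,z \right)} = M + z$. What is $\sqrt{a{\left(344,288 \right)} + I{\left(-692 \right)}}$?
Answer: $\sqrt{1249} \approx 35.341$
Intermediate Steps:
$\sqrt{a{\left(344,288 \right)} + I{\left(-692 \right)}} = \sqrt{\left(344 + 288\right) + 617} = \sqrt{632 + 617} = \sqrt{1249}$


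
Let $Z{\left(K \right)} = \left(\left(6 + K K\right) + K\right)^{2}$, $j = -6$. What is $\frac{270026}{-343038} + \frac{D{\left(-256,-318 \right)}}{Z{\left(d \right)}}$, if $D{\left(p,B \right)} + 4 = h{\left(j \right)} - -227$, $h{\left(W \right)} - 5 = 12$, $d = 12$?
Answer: $- \frac{97281017}{125037351} \approx -0.77802$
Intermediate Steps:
$Z{\left(K \right)} = \left(6 + K + K^{2}\right)^{2}$ ($Z{\left(K \right)} = \left(\left(6 + K^{2}\right) + K\right)^{2} = \left(6 + K + K^{2}\right)^{2}$)
$h{\left(W \right)} = 17$ ($h{\left(W \right)} = 5 + 12 = 17$)
$D{\left(p,B \right)} = 240$ ($D{\left(p,B \right)} = -4 + \left(17 - -227\right) = -4 + \left(17 + 227\right) = -4 + 244 = 240$)
$\frac{270026}{-343038} + \frac{D{\left(-256,-318 \right)}}{Z{\left(d \right)}} = \frac{270026}{-343038} + \frac{240}{\left(6 + 12 + 12^{2}\right)^{2}} = 270026 \left(- \frac{1}{343038}\right) + \frac{240}{\left(6 + 12 + 144\right)^{2}} = - \frac{135013}{171519} + \frac{240}{162^{2}} = - \frac{135013}{171519} + \frac{240}{26244} = - \frac{135013}{171519} + 240 \cdot \frac{1}{26244} = - \frac{135013}{171519} + \frac{20}{2187} = - \frac{97281017}{125037351}$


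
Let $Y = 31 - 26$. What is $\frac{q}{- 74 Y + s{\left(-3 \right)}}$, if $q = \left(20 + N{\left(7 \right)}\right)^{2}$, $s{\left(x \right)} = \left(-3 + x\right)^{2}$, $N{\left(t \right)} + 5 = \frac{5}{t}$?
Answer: $- \frac{6050}{8183} \approx -0.73934$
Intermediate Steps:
$Y = 5$
$N{\left(t \right)} = -5 + \frac{5}{t}$
$q = \frac{12100}{49}$ ($q = \left(20 - \left(5 - \frac{5}{7}\right)\right)^{2} = \left(20 + \left(-5 + 5 \cdot \frac{1}{7}\right)\right)^{2} = \left(20 + \left(-5 + \frac{5}{7}\right)\right)^{2} = \left(20 - \frac{30}{7}\right)^{2} = \left(\frac{110}{7}\right)^{2} = \frac{12100}{49} \approx 246.94$)
$\frac{q}{- 74 Y + s{\left(-3 \right)}} = \frac{12100}{49 \left(\left(-74\right) 5 + \left(-3 - 3\right)^{2}\right)} = \frac{12100}{49 \left(-370 + \left(-6\right)^{2}\right)} = \frac{12100}{49 \left(-370 + 36\right)} = \frac{12100}{49 \left(-334\right)} = \frac{12100}{49} \left(- \frac{1}{334}\right) = - \frac{6050}{8183}$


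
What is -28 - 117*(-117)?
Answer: 13661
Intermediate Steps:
-28 - 117*(-117) = -28 + 13689 = 13661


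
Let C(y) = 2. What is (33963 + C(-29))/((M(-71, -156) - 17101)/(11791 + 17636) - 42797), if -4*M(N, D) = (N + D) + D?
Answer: -3997952220/5037617297 ≈ -0.79362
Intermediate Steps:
M(N, D) = -D/2 - N/4 (M(N, D) = -((N + D) + D)/4 = -((D + N) + D)/4 = -(N + 2*D)/4 = -D/2 - N/4)
(33963 + C(-29))/((M(-71, -156) - 17101)/(11791 + 17636) - 42797) = (33963 + 2)/(((-1/2*(-156) - 1/4*(-71)) - 17101)/(11791 + 17636) - 42797) = 33965/(((78 + 71/4) - 17101)/29427 - 42797) = 33965/((383/4 - 17101)*(1/29427) - 42797) = 33965/(-68021/4*1/29427 - 42797) = 33965/(-68021/117708 - 42797) = 33965/(-5037617297/117708) = 33965*(-117708/5037617297) = -3997952220/5037617297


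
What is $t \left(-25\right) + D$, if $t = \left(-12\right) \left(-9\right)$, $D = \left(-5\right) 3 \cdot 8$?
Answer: $-2820$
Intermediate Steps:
$D = -120$ ($D = \left(-15\right) 8 = -120$)
$t = 108$
$t \left(-25\right) + D = 108 \left(-25\right) - 120 = -2700 - 120 = -2820$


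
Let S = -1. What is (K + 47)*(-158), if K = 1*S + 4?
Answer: -7900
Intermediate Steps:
K = 3 (K = 1*(-1) + 4 = -1 + 4 = 3)
(K + 47)*(-158) = (3 + 47)*(-158) = 50*(-158) = -7900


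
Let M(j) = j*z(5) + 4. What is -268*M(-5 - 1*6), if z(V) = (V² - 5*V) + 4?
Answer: 10720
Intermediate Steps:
z(V) = 4 + V² - 5*V
M(j) = 4 + 4*j (M(j) = j*(4 + 5² - 5*5) + 4 = j*(4 + 25 - 25) + 4 = j*4 + 4 = 4*j + 4 = 4 + 4*j)
-268*M(-5 - 1*6) = -268*(4 + 4*(-5 - 1*6)) = -268*(4 + 4*(-5 - 6)) = -268*(4 + 4*(-11)) = -268*(4 - 44) = -268*(-40) = 10720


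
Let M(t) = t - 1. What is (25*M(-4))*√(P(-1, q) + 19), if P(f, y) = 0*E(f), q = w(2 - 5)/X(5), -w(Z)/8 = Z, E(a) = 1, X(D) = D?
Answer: -125*√19 ≈ -544.86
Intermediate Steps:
w(Z) = -8*Z
q = 24/5 (q = -8*(2 - 5)/5 = -8*(-3)*(⅕) = 24*(⅕) = 24/5 ≈ 4.8000)
M(t) = -1 + t
P(f, y) = 0 (P(f, y) = 0*1 = 0)
(25*M(-4))*√(P(-1, q) + 19) = (25*(-1 - 4))*√(0 + 19) = (25*(-5))*√19 = -125*√19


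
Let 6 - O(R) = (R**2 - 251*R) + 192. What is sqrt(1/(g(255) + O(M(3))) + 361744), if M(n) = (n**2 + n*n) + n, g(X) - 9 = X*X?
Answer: sqrt(3982484552414)/3318 ≈ 601.45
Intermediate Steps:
g(X) = 9 + X**2 (g(X) = 9 + X*X = 9 + X**2)
M(n) = n + 2*n**2 (M(n) = (n**2 + n**2) + n = 2*n**2 + n = n + 2*n**2)
O(R) = -186 - R**2 + 251*R (O(R) = 6 - ((R**2 - 251*R) + 192) = 6 - (192 + R**2 - 251*R) = 6 + (-192 - R**2 + 251*R) = -186 - R**2 + 251*R)
sqrt(1/(g(255) + O(M(3))) + 361744) = sqrt(1/((9 + 255**2) + (-186 - (3*(1 + 2*3))**2 + 251*(3*(1 + 2*3)))) + 361744) = sqrt(1/((9 + 65025) + (-186 - (3*(1 + 6))**2 + 251*(3*(1 + 6)))) + 361744) = sqrt(1/(65034 + (-186 - (3*7)**2 + 251*(3*7))) + 361744) = sqrt(1/(65034 + (-186 - 1*21**2 + 251*21)) + 361744) = sqrt(1/(65034 + (-186 - 1*441 + 5271)) + 361744) = sqrt(1/(65034 + (-186 - 441 + 5271)) + 361744) = sqrt(1/(65034 + 4644) + 361744) = sqrt(1/69678 + 361744) = sqrt(25205598433/69678) = sqrt(3982484552414)/3318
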